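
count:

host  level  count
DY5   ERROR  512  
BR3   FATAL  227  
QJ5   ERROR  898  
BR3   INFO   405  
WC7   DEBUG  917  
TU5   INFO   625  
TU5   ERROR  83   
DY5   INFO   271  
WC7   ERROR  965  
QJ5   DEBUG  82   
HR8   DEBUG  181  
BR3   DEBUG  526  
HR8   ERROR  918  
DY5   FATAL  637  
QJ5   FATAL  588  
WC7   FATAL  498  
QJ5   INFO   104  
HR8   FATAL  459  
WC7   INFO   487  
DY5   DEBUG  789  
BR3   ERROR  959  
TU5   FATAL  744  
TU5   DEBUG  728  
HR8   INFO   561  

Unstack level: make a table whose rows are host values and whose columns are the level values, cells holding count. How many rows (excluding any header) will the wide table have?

6

6 distinct host values → 6 rows.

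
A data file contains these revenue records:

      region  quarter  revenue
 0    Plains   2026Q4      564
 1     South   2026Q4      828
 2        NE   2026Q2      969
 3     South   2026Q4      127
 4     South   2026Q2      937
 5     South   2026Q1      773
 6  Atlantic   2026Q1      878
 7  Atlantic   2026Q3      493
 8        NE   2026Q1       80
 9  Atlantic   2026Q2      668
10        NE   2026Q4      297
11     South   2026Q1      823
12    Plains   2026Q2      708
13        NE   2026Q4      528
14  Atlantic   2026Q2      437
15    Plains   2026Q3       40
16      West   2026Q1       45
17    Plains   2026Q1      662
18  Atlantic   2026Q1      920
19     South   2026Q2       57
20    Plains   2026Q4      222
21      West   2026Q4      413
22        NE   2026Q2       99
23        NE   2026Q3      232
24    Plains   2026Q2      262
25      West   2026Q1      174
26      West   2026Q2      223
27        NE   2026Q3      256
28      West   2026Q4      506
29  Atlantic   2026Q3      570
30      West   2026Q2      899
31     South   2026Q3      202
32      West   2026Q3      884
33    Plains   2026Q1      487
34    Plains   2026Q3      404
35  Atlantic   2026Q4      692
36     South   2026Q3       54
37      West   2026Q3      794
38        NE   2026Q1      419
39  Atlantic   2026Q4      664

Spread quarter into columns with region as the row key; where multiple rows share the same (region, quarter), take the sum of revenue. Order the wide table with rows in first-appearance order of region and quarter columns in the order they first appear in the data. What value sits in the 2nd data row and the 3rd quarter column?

With rows in first-appearance order of region, row 2 is region=South. quarter columns in first-appearance order: 2026Q4, 2026Q2, 2026Q1, 2026Q3; column 3 is 2026Q1.
Long rows with region=South, quarter=2026Q1: 773 + 823 = 1596.

1596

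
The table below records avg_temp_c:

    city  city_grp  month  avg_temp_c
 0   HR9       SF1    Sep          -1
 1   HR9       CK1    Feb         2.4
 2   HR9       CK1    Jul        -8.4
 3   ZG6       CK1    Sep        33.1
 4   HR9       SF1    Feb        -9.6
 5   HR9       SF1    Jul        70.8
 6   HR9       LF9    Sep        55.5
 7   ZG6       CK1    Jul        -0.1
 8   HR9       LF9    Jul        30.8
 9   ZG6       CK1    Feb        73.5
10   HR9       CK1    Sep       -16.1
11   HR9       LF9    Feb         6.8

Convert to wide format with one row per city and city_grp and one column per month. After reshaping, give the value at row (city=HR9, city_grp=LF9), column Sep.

55.5

Wide layout: rows indexed by city and city_grp, columns are the 3 distinct month values (Sep, Feb, Jul).
Cell (city=HR9, city_grp=LF9, month=Sep) draws from the long row where city=HR9, city_grp=LF9 and month=Sep, which has avg_temp_c=55.5.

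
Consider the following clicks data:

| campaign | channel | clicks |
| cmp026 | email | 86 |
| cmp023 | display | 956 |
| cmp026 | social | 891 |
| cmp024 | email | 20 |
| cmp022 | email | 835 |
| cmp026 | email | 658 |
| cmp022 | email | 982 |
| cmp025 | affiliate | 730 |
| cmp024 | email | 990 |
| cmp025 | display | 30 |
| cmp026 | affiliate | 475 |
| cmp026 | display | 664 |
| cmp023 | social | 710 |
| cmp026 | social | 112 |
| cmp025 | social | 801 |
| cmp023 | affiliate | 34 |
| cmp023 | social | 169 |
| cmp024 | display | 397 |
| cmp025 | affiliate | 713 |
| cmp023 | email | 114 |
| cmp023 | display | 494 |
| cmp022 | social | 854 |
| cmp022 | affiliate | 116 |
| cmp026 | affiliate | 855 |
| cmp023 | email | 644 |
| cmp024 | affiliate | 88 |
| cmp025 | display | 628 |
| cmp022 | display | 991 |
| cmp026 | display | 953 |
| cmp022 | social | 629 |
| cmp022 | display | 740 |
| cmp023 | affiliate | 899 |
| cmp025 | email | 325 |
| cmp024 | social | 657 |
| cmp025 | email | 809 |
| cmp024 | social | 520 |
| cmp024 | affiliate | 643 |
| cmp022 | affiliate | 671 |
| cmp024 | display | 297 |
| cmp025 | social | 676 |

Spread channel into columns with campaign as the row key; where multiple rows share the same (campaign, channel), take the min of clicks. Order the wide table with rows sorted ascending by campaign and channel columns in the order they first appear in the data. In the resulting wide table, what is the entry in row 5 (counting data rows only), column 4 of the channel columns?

With rows sorted ascending by campaign, row 5 is campaign=cmp026. channel columns in first-appearance order: email, display, social, affiliate; column 4 is affiliate.
Long rows with campaign=cmp026, channel=affiliate: min(475, 855) = 475.

475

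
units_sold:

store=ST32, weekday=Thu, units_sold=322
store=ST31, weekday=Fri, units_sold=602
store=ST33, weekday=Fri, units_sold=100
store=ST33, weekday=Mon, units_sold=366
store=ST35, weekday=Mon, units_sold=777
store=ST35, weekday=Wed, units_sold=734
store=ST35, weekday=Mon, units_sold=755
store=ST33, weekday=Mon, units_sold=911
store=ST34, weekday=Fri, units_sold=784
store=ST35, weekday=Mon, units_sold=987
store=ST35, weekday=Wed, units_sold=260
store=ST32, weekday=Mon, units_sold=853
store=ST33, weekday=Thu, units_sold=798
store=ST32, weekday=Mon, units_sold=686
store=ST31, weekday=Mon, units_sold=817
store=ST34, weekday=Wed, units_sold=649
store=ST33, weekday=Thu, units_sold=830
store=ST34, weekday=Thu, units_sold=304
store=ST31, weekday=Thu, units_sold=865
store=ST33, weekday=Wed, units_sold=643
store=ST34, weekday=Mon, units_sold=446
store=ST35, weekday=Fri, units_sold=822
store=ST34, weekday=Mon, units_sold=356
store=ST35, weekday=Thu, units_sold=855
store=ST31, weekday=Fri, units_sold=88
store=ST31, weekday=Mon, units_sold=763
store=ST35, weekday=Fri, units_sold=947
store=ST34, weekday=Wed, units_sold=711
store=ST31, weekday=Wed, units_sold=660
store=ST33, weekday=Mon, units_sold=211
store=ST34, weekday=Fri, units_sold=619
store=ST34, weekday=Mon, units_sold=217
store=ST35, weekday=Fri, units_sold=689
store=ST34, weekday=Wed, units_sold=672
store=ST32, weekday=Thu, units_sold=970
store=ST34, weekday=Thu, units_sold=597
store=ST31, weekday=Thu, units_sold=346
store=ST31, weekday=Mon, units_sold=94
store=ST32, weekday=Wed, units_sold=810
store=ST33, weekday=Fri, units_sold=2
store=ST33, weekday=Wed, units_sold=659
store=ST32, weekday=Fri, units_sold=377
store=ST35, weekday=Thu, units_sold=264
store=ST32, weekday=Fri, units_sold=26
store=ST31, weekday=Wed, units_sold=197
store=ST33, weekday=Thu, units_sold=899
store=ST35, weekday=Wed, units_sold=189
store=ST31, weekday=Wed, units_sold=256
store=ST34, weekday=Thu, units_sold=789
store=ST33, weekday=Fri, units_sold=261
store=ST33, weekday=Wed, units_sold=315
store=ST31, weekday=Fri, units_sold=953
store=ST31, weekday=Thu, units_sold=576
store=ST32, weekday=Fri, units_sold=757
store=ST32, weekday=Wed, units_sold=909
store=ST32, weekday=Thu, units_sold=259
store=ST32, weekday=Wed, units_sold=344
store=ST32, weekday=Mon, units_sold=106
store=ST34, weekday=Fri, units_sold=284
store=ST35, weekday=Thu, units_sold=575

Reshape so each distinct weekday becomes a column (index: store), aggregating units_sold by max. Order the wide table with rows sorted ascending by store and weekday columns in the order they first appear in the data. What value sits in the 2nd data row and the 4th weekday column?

909

With rows sorted ascending by store, row 2 is store=ST32. weekday columns in first-appearance order: Thu, Fri, Mon, Wed; column 4 is Wed.
Long rows with store=ST32, weekday=Wed: max(810, 909, 344) = 909.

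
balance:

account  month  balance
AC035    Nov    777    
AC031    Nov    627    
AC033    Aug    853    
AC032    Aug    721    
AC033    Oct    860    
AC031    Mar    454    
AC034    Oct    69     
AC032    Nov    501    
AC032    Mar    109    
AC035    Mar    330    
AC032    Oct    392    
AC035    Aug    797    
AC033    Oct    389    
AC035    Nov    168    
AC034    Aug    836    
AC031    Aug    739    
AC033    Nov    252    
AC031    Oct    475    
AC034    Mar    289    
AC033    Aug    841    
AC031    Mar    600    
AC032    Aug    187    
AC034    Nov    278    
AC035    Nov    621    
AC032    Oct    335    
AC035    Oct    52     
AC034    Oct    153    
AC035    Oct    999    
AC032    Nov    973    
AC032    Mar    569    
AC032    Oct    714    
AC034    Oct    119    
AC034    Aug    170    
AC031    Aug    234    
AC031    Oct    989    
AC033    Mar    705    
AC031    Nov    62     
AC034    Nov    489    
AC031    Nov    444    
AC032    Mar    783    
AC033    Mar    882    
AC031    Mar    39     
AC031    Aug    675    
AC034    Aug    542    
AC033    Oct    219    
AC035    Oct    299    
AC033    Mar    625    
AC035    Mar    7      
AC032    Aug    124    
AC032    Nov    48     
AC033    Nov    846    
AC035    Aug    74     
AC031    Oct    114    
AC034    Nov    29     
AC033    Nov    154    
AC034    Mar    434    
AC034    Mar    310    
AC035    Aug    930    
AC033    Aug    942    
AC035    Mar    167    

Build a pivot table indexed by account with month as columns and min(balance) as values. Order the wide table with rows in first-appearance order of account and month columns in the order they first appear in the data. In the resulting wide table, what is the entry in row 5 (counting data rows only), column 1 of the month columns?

With rows in first-appearance order of account, row 5 is account=AC034. month columns in first-appearance order: Nov, Aug, Oct, Mar; column 1 is Nov.
Long rows with account=AC034, month=Nov: min(278, 489, 29) = 29.

29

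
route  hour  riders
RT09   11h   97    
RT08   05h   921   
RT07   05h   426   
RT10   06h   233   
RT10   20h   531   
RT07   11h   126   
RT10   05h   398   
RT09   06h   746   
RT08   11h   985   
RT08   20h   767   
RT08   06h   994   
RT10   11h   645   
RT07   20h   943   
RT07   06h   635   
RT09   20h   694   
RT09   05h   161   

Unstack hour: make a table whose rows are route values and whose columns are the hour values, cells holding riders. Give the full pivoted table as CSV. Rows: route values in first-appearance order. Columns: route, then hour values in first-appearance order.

Columns: route plus the 4 distinct hour values (11h, 05h, 06h, 20h).
For example, row RT09 column 11h takes riders=97 from the long row (RT09, 11h).

route,11h,05h,06h,20h
RT09,97,161,746,694
RT08,985,921,994,767
RT07,126,426,635,943
RT10,645,398,233,531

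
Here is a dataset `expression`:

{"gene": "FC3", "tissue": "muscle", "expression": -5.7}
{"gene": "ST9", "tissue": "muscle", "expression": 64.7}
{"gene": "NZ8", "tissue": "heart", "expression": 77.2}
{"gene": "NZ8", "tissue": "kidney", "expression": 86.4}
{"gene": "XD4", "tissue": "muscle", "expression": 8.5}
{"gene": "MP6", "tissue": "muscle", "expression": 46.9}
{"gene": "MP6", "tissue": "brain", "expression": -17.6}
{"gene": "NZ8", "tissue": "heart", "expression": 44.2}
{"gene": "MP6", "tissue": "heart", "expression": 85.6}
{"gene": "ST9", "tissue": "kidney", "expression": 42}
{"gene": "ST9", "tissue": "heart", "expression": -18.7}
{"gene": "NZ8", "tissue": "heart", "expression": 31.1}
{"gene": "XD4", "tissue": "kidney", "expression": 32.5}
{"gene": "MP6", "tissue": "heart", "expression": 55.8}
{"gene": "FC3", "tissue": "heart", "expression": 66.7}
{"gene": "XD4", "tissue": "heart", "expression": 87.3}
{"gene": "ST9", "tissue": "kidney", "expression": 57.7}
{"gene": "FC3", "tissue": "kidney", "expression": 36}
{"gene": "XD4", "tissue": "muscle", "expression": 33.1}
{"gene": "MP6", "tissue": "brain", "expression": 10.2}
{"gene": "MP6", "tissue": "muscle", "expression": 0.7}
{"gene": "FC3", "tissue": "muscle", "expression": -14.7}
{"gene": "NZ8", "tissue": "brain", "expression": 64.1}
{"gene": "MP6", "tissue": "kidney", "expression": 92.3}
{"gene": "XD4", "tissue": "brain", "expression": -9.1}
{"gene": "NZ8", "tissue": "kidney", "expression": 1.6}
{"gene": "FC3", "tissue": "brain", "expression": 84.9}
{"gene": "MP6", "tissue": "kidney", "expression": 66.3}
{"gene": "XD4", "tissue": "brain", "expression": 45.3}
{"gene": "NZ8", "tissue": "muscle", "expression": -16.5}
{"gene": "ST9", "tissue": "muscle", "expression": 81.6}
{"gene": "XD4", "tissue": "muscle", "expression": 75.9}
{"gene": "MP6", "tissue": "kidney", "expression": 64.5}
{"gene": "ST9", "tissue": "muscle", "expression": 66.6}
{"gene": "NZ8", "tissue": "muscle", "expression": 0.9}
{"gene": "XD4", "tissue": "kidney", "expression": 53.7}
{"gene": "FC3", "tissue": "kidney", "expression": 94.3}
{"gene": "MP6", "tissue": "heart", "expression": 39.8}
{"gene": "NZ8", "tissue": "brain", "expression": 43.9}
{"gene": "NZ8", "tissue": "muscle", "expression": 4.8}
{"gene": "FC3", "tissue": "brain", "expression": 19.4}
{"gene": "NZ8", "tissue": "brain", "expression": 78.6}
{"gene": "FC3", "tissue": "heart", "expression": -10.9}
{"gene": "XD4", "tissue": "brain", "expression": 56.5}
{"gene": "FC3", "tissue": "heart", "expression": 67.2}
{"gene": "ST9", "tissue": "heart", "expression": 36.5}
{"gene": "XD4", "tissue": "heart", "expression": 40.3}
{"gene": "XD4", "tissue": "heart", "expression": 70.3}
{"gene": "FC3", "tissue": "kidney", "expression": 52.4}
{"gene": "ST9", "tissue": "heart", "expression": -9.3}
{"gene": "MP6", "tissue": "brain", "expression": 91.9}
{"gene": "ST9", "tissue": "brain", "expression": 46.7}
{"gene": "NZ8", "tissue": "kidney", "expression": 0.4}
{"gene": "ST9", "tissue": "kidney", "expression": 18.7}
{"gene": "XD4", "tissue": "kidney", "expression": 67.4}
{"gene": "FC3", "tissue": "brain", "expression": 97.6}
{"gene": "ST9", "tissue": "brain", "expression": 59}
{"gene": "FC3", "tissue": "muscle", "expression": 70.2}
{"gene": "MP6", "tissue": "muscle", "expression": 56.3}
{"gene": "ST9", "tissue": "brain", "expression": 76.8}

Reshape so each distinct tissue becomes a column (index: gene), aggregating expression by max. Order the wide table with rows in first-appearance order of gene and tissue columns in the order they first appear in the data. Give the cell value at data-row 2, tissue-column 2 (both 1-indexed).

With rows in first-appearance order of gene, row 2 is gene=ST9. tissue columns in first-appearance order: muscle, heart, kidney, brain; column 2 is heart.
Long rows with gene=ST9, tissue=heart: max(-18.7, 36.5, -9.3) = 36.5.

36.5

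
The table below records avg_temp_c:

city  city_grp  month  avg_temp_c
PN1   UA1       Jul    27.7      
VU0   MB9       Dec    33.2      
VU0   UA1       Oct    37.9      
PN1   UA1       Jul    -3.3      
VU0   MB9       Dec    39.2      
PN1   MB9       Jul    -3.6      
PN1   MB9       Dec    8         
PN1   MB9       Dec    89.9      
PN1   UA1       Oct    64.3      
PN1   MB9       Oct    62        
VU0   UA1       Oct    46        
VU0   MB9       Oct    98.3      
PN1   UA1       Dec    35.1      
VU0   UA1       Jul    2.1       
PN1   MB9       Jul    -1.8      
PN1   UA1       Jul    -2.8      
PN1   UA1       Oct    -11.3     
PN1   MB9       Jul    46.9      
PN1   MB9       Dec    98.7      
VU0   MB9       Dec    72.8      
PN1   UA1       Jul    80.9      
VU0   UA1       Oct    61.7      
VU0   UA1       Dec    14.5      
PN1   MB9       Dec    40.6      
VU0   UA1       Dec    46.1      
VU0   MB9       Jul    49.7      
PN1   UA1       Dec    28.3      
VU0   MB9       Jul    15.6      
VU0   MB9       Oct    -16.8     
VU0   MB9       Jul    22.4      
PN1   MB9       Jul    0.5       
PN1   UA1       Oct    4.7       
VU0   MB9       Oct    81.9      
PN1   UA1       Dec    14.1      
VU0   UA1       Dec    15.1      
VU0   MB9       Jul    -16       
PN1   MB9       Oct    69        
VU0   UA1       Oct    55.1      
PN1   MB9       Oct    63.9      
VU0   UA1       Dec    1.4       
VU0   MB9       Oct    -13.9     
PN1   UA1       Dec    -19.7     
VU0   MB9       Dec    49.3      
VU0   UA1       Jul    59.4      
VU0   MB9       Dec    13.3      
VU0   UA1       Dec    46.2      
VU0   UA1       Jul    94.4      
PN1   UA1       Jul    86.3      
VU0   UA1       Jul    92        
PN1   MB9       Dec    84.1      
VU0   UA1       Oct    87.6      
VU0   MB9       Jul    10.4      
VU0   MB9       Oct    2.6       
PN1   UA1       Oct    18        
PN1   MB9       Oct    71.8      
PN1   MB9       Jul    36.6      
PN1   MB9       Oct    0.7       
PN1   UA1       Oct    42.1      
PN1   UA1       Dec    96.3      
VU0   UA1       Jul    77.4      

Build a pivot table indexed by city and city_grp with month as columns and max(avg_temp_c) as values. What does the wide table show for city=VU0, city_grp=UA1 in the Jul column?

94.4

Rows with city=VU0, city_grp=UA1 and month=Jul: avg_temp_c values are 2.1, 59.4, 94.4, 92, 77.4.
max(2.1, 59.4, 94.4, 92, 77.4) = 94.4.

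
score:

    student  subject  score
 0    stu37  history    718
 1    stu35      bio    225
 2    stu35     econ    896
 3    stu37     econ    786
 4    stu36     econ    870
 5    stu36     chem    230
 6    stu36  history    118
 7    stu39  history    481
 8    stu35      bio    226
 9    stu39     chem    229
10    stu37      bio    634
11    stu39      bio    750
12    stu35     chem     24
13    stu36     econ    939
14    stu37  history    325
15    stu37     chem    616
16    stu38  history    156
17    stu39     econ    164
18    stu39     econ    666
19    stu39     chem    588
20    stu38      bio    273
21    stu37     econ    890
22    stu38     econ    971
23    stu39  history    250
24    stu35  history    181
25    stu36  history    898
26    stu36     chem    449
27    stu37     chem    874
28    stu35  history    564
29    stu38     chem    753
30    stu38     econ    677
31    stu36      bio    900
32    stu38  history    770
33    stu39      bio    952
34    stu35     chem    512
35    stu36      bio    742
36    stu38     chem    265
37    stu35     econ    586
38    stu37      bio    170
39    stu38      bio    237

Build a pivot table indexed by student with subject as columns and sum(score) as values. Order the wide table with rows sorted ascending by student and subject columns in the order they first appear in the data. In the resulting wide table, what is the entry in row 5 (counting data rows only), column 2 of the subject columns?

With rows sorted ascending by student, row 5 is student=stu39. subject columns in first-appearance order: history, bio, econ, chem; column 2 is bio.
Long rows with student=stu39, subject=bio: 750 + 952 = 1702.

1702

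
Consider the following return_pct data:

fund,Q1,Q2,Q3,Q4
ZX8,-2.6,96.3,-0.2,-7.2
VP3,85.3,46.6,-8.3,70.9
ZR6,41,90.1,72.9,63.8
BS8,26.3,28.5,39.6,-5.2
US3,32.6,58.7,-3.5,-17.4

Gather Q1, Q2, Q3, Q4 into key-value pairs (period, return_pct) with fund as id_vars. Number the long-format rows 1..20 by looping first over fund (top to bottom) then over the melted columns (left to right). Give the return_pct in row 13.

20 rows total (5 × 4). Row 13: index ⌊(13-1)/4⌋ = 3 into fund → BS8; (13-1) mod 4 = 0 into the melted columns → Q1.
So row 13 is (BS8, Q1, 26.3); return_pct = 26.3.

26.3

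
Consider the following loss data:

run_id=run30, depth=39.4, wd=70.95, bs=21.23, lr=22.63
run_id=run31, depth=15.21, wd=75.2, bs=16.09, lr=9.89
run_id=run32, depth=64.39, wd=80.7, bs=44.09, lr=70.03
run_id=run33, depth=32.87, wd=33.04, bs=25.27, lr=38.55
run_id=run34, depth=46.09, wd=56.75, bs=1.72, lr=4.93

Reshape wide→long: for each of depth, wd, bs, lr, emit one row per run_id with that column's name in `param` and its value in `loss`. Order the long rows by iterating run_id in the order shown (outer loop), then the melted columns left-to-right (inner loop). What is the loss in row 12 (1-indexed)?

20 rows total (5 × 4). Row 12: index ⌊(12-1)/4⌋ = 2 into run_id → run32; (12-1) mod 4 = 3 into the melted columns → lr.
So row 12 is (run32, lr, 70.03); loss = 70.03.

70.03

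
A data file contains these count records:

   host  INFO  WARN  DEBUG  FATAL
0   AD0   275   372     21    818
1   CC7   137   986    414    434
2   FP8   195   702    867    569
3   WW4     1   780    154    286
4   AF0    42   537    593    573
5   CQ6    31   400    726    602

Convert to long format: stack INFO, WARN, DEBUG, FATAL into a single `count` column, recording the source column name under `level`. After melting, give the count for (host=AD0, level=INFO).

275

Unpivoting turns each (host, wide-column) pair into one long row.
The wide cell at row AD0, column INFO holds 275, so the long row (AD0, INFO) has count=275.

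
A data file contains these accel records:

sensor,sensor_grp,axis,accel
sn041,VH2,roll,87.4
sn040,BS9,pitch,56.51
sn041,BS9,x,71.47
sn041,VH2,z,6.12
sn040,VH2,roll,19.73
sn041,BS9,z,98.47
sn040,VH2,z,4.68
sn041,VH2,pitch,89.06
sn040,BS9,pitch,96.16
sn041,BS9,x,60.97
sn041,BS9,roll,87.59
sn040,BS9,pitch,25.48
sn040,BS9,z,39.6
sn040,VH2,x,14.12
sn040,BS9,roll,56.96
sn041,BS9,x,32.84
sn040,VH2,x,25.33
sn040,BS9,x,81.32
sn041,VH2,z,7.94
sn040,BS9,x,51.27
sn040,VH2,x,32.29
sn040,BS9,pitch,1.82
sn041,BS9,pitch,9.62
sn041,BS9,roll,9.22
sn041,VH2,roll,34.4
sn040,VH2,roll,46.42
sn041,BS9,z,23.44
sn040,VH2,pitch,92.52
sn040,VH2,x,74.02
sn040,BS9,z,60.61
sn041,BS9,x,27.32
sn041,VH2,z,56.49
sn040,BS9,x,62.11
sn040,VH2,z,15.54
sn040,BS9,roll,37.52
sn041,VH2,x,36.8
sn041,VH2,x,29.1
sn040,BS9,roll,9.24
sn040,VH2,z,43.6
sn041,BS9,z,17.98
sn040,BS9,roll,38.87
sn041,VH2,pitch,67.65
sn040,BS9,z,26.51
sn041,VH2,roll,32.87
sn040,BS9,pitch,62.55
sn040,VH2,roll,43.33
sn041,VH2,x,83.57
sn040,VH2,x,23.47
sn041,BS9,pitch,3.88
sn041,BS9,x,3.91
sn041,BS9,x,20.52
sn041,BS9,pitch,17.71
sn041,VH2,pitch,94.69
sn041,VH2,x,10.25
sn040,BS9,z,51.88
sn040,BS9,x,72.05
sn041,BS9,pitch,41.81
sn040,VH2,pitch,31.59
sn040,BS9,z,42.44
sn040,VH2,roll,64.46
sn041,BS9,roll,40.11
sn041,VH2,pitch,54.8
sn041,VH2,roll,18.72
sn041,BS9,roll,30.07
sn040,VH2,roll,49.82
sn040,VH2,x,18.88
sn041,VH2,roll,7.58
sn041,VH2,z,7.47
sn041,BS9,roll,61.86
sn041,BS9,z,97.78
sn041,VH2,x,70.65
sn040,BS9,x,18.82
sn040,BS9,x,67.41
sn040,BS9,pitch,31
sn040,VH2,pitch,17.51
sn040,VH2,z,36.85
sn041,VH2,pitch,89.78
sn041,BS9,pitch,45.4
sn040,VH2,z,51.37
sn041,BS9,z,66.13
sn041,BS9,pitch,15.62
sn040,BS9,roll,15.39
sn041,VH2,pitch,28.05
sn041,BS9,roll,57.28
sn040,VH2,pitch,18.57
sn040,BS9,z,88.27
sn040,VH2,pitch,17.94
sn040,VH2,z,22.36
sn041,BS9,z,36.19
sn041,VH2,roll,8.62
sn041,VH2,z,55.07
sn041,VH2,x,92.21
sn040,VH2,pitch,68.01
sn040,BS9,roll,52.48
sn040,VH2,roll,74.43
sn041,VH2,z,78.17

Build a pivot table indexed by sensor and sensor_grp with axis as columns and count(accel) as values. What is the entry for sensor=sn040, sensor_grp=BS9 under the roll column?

6

Rows with sensor=sn040, sensor_grp=BS9 and axis=roll: accel values are 56.96, 37.52, 9.24, 38.87, 15.39, 52.48.
6 rows match — count = 6.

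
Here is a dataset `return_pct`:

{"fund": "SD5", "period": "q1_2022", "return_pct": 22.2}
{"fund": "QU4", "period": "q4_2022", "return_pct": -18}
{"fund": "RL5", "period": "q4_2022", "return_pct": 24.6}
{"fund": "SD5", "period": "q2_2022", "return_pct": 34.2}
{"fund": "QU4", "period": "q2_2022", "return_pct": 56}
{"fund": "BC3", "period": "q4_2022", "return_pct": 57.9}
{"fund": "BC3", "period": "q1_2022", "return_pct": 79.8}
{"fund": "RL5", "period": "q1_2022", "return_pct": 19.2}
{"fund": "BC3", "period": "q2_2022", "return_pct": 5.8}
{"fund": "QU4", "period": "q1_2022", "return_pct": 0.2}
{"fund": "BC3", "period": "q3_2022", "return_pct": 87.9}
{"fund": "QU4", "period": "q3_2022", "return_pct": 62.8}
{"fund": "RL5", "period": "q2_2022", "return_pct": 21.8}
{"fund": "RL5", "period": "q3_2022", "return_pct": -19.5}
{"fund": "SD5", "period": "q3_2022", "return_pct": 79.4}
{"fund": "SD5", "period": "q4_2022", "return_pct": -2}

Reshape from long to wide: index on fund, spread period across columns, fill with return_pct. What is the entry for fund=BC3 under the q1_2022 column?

Wide layout: rows indexed by fund, columns are the 4 distinct period values (q1_2022, q4_2022, q2_2022, q3_2022).
Cell (fund=BC3, period=q1_2022) draws from the long row where fund=BC3 and period=q1_2022, which has return_pct=79.8.

79.8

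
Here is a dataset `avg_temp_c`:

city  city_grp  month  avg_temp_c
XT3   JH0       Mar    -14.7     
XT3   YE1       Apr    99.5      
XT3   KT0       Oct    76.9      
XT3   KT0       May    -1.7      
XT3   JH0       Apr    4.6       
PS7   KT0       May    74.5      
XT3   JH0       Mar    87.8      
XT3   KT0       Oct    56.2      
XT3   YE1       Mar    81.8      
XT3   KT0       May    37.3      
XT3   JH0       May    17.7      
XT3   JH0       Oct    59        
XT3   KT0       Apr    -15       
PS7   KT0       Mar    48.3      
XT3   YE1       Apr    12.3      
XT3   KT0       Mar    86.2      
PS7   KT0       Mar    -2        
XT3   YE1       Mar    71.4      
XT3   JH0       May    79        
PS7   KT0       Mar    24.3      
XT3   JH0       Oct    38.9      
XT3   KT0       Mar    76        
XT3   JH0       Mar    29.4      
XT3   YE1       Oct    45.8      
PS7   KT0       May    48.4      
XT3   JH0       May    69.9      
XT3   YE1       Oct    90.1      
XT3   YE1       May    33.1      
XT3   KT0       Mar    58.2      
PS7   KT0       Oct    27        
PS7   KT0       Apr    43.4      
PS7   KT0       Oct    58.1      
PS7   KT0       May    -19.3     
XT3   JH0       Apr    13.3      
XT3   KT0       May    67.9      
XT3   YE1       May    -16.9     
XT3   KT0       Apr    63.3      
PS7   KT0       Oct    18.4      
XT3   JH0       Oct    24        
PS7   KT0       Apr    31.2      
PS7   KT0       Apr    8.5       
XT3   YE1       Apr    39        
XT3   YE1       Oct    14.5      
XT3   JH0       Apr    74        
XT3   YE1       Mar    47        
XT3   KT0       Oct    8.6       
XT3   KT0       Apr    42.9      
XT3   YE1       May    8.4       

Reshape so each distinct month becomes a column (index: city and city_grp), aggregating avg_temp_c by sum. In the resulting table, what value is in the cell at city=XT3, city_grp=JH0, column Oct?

121.9

Rows with city=XT3, city_grp=JH0 and month=Oct: avg_temp_c values are 59, 38.9, 24.
59 + 38.9 + 24 = 121.9.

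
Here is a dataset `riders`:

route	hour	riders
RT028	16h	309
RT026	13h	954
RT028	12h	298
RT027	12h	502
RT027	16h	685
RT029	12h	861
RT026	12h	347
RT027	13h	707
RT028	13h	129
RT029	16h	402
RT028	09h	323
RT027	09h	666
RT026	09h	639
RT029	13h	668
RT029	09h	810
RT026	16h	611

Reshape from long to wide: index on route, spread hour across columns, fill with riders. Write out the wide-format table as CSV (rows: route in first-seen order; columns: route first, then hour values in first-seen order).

route,16h,13h,12h,09h
RT028,309,129,298,323
RT026,611,954,347,639
RT027,685,707,502,666
RT029,402,668,861,810

Columns: route plus the 4 distinct hour values (16h, 13h, 12h, 09h).
For example, row RT028 column 16h takes riders=309 from the long row (RT028, 16h).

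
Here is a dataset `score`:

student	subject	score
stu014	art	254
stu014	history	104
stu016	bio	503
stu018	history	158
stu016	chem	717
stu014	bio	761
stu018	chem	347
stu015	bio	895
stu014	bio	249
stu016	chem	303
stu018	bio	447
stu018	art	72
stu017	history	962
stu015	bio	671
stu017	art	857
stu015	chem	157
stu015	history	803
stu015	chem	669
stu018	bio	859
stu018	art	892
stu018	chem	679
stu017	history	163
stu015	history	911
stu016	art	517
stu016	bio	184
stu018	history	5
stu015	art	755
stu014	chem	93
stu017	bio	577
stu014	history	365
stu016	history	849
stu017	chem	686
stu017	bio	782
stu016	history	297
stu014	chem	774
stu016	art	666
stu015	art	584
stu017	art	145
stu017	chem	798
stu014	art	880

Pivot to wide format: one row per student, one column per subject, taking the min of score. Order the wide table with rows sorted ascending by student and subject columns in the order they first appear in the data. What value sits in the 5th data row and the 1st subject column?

With rows sorted ascending by student, row 5 is student=stu018. subject columns in first-appearance order: art, history, bio, chem; column 1 is art.
Long rows with student=stu018, subject=art: min(72, 892) = 72.

72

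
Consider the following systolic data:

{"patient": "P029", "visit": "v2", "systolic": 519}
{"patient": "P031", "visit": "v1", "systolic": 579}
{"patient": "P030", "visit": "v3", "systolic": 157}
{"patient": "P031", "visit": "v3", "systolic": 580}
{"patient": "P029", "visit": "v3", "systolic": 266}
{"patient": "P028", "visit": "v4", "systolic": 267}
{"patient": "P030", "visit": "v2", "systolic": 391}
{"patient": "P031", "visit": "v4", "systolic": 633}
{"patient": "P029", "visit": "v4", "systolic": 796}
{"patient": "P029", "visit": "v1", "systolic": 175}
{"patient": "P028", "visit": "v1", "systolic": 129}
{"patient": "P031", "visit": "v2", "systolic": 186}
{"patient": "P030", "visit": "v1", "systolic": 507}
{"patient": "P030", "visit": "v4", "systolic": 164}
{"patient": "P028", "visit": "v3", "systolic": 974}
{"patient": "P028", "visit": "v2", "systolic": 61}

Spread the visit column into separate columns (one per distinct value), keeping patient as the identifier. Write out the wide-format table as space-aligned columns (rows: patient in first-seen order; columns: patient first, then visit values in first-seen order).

patient  v2   v1   v3   v4 
P029     519  175  266  796
P031     186  579  580  633
P030     391  507  157  164
P028     61   129  974  267

Columns: patient plus the 4 distinct visit values (v2, v1, v3, v4).
For example, row P029 column v2 takes systolic=519 from the long row (P029, v2).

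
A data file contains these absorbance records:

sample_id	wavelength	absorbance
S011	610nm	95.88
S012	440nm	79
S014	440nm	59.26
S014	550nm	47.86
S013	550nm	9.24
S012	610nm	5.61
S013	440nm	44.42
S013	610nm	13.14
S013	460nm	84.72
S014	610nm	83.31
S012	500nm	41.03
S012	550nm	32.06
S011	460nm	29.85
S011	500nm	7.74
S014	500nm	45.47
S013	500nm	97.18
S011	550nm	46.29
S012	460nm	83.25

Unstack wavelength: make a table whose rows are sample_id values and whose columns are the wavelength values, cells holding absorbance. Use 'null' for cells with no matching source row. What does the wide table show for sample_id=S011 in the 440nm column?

No long-format row has sample_id=S011 and wavelength=440nm, so the cell is null.

null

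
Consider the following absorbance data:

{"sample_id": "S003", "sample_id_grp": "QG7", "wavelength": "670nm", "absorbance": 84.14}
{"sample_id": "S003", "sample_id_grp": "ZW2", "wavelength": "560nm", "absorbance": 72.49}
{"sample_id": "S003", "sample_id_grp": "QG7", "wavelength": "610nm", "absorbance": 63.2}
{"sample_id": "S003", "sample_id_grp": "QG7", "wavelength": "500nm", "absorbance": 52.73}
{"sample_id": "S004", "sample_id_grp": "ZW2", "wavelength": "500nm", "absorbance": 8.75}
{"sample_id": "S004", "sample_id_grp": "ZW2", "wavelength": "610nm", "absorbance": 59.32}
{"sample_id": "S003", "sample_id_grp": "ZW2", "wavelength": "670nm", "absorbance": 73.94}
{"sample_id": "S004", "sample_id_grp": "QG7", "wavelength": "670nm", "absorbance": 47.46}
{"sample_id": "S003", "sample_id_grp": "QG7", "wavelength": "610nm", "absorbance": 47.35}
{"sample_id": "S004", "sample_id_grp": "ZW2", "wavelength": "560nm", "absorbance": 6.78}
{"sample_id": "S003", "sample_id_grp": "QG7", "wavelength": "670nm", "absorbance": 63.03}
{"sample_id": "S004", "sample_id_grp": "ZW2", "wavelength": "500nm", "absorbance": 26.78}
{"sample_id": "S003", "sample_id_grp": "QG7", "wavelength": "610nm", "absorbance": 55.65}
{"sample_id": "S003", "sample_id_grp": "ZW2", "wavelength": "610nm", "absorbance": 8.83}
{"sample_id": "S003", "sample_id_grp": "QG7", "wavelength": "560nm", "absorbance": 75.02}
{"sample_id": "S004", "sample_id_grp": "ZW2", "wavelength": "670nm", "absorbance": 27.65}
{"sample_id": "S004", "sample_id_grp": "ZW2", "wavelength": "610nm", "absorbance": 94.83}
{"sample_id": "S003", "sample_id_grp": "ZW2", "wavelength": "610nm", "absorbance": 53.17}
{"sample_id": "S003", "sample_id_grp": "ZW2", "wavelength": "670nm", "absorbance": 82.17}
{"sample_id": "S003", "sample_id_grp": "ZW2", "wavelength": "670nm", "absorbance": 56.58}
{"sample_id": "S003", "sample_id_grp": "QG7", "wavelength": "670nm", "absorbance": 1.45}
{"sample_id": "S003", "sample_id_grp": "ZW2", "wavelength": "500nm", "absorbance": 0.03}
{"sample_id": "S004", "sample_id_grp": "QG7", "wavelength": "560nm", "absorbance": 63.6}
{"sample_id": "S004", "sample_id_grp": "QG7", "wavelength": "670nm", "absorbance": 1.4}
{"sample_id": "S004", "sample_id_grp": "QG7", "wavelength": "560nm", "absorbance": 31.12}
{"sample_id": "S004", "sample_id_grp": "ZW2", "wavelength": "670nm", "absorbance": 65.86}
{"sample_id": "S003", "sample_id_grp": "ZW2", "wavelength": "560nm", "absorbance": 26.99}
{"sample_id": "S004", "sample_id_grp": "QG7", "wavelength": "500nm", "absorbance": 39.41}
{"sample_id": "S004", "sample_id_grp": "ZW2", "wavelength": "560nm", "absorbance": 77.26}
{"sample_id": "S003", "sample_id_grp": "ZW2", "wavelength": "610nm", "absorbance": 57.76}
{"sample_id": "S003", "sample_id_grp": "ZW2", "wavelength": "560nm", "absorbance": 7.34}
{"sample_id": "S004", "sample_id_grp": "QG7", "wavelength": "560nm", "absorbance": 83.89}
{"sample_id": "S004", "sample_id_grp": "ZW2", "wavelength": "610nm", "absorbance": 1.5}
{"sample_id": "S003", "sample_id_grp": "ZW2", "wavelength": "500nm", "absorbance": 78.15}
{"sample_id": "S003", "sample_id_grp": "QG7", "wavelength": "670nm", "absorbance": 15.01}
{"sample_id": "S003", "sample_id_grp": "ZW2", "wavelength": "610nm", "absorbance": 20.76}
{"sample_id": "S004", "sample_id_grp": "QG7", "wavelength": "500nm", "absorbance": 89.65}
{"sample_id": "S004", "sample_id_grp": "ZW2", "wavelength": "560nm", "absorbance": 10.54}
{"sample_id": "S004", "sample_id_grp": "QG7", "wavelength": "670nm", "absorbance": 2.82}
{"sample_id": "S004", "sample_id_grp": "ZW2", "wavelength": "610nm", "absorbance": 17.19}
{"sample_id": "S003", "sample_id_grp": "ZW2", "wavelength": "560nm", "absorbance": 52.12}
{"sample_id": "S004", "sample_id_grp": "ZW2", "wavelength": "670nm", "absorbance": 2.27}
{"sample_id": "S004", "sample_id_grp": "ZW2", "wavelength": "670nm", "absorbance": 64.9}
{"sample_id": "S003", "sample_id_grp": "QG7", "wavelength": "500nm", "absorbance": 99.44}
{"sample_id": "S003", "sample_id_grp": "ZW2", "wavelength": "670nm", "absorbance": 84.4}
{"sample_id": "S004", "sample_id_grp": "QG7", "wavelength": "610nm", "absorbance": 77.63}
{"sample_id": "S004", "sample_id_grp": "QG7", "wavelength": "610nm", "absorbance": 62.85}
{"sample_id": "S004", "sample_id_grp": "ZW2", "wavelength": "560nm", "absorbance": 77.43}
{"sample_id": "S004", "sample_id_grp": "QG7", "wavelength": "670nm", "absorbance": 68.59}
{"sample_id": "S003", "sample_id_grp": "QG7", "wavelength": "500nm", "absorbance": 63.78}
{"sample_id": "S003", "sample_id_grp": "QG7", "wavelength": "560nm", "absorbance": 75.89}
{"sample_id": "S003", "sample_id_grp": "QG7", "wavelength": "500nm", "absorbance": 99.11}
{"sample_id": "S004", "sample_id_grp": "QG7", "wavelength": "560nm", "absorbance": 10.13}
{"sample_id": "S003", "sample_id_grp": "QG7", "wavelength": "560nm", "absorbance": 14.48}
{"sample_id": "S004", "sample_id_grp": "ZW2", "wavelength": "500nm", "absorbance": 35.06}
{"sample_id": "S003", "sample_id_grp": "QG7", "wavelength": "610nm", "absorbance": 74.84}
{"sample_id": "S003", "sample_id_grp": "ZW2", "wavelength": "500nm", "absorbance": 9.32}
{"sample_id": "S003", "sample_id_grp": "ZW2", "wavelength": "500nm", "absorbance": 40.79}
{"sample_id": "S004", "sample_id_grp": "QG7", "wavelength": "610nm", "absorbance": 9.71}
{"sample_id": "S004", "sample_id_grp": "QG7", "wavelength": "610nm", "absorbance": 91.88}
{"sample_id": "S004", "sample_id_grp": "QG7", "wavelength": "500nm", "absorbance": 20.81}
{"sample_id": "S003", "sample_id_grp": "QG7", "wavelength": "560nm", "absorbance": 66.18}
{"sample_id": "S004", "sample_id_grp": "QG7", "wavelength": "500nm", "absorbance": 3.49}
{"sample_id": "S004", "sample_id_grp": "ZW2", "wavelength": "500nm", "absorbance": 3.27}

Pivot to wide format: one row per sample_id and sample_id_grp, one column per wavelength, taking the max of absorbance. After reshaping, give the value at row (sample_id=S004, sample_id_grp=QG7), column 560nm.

Rows with sample_id=S004, sample_id_grp=QG7 and wavelength=560nm: absorbance values are 63.6, 31.12, 83.89, 10.13.
max(63.6, 31.12, 83.89, 10.13) = 83.89.

83.89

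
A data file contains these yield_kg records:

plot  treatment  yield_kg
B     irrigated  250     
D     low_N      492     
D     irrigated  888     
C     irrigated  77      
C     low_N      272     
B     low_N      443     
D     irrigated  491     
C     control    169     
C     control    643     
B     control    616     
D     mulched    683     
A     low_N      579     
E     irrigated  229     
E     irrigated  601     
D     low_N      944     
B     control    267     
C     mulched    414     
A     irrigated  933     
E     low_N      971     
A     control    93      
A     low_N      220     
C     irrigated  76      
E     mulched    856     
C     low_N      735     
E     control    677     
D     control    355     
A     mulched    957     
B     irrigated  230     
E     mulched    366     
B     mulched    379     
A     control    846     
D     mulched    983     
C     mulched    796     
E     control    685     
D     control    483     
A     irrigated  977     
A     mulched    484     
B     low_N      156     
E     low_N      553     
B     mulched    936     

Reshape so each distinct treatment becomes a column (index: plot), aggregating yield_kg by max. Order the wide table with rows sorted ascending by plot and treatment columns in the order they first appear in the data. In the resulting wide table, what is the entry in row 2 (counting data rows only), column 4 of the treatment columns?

With rows sorted ascending by plot, row 2 is plot=B. treatment columns in first-appearance order: irrigated, low_N, control, mulched; column 4 is mulched.
Long rows with plot=B, treatment=mulched: max(379, 936) = 936.

936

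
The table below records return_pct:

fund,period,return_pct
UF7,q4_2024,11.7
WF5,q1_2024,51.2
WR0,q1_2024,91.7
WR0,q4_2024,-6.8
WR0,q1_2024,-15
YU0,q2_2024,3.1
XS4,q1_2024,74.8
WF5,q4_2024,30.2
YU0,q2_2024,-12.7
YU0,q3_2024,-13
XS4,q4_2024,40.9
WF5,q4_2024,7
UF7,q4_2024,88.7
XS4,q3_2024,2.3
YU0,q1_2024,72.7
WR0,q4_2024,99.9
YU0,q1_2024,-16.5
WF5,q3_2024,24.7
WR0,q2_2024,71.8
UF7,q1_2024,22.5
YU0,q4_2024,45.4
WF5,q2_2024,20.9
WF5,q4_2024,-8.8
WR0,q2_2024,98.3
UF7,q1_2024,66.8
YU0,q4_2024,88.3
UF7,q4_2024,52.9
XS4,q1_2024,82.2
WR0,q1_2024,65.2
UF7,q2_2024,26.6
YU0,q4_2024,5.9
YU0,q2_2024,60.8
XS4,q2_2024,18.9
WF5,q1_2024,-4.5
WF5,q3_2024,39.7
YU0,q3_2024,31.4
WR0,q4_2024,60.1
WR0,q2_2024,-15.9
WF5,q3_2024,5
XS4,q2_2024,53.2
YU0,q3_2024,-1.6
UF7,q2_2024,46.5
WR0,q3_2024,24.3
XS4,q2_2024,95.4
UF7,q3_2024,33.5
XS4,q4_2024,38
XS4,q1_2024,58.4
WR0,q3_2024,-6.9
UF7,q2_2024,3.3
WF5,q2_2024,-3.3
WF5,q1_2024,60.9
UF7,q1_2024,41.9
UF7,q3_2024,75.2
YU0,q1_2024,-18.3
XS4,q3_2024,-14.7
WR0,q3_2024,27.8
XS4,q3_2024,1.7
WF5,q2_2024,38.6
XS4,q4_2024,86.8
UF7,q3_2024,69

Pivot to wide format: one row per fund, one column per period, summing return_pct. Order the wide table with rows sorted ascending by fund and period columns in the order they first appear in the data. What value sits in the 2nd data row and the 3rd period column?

56.2

With rows sorted ascending by fund, row 2 is fund=WF5. period columns in first-appearance order: q4_2024, q1_2024, q2_2024, q3_2024; column 3 is q2_2024.
Long rows with fund=WF5, period=q2_2024: 20.9 + -3.3 + 38.6 = 56.2.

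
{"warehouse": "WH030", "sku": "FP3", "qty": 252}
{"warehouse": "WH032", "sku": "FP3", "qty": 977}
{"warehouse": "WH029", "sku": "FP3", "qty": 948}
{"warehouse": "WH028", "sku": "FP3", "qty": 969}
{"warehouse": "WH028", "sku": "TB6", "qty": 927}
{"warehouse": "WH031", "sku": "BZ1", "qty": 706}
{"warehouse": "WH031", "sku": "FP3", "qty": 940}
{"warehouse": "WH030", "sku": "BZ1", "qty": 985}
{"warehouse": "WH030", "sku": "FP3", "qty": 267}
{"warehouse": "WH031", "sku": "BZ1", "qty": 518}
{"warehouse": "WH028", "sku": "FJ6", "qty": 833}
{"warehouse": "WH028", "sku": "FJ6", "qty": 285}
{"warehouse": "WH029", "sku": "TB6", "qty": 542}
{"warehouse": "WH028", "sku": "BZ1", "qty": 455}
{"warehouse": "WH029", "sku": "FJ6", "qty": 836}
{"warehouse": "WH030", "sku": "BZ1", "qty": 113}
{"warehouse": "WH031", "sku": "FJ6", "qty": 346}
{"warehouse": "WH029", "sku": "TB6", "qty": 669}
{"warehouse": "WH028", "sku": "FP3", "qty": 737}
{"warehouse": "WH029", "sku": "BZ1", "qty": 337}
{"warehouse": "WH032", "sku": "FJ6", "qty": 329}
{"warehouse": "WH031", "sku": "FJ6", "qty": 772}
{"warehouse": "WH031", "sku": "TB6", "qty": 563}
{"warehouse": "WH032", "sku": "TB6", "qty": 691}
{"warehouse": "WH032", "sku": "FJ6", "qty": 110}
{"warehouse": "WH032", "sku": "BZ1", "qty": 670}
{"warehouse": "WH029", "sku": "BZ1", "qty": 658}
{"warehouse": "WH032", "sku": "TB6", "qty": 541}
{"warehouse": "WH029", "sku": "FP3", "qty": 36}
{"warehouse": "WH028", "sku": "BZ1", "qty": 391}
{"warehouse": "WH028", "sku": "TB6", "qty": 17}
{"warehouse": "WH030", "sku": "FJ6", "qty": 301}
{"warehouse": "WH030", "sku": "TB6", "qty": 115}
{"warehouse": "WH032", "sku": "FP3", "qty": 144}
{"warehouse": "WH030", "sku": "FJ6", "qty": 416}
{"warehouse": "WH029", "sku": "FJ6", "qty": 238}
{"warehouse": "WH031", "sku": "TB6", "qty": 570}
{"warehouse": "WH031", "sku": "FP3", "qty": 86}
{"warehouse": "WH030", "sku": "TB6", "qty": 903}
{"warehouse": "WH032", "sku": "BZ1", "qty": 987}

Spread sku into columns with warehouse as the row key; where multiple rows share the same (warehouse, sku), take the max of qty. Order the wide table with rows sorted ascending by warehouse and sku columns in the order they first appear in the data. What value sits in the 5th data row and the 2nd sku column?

691

With rows sorted ascending by warehouse, row 5 is warehouse=WH032. sku columns in first-appearance order: FP3, TB6, BZ1, FJ6; column 2 is TB6.
Long rows with warehouse=WH032, sku=TB6: max(691, 541) = 691.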